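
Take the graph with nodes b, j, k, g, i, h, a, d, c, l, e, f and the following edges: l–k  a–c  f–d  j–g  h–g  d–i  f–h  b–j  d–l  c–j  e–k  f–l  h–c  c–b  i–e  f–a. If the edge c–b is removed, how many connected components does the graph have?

c and b are still connected via c-j-b, so the component count stays at 1.

1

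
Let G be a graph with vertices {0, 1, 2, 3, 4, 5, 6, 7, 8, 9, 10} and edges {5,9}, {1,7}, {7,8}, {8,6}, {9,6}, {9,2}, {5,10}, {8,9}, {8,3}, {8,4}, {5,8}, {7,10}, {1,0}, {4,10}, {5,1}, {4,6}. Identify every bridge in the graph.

0-1, 2-9, 3-8

The edges on the cycle 5-1-7-10-4-8-5 are not bridges since each lies on that cycle.
But removing 3-8 disconnects 3 from 8; removing 0-1 disconnects 0 from 1; removing 9-2 disconnects 9 from 2 — these are bridges.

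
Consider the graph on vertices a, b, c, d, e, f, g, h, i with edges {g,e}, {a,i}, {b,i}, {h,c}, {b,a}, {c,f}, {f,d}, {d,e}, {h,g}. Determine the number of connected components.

2

Starting from a we can reach a, b, i. That is one component of size 3.
Starting from c we can reach c, d, e, f, g, h. That is one component of size 6.
Total: 2 components.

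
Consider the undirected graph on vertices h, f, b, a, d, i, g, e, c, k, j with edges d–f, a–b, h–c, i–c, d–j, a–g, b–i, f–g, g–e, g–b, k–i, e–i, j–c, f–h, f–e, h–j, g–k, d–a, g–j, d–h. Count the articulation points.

0

Removing k, for instance, still leaves 1 component. No single vertex removal increases the component count — the graph has no articulation points.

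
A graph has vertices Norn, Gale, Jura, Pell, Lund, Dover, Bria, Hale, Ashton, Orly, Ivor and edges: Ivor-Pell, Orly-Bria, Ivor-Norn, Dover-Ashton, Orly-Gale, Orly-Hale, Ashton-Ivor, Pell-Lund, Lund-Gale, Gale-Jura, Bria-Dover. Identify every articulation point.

Gale, Ivor, Orly

Removing Gale increases the component count from 1 to 2, so Gale is a cut vertex.
Removing Ivor increases the component count from 1 to 2, so Ivor is a cut vertex.
Removing Orly increases the component count from 1 to 2, so Orly is a cut vertex.
By contrast removing Lund leaves 1 component; it is not a cut vertex. No other vertex is a cut vertex either.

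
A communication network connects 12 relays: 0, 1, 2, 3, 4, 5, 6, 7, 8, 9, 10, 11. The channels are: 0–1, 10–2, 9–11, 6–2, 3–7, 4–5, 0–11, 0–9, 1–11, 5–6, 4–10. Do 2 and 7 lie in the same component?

No

The component containing 2 is {2, 4, 5, 6, 10}, and 7 is not in it.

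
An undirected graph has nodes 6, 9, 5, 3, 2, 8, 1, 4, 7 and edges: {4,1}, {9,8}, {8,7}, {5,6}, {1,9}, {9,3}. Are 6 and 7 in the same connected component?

No

The component containing 6 is {5, 6}, and 7 is not in it.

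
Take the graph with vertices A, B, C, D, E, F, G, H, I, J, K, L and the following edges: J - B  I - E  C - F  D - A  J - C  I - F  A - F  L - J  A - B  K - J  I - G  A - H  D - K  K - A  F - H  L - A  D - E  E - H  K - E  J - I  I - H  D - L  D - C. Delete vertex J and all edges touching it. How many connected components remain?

With J gone, the remaining components are: {A, B, C, D, E, F, G, H, I, K, L}.
That is 1 component.

1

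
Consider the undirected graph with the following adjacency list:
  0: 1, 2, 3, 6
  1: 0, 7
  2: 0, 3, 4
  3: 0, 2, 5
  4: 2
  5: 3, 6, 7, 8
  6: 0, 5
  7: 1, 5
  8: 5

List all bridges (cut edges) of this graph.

2-4, 5-8

The edges on the cycle 3-5-7-1-0-3 are not bridges since each lies on that cycle.
But removing 5-8 disconnects 5 from 8; removing 2-4 disconnects 2 from 4 — these are bridges.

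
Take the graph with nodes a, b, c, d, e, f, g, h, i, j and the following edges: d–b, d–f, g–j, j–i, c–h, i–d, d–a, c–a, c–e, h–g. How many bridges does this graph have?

3

The edges on the cycle c-h-g-j-i-d-a-c are not bridges since each lies on that cycle.
But removing d–b disconnects d from b; removing c–e disconnects c from e; removing f–d disconnects f from d — these are bridges.
That makes 3 bridges.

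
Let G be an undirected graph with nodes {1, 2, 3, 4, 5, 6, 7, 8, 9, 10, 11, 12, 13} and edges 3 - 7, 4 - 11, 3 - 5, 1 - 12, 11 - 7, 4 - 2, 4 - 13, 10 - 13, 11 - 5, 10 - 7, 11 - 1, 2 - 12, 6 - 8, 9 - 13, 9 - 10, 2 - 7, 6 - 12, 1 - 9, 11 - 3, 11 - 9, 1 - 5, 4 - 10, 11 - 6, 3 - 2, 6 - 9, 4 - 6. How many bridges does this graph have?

1

The edges on the cycle 11-1-9-6-11 are not bridges since each lies on that cycle.
But removing 8 - 6 disconnects 8 from 6 — this is a bridge.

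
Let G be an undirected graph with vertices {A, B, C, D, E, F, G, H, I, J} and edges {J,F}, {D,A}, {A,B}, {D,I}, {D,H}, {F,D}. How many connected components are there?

C is isolated — a component by itself.
G is isolated — a component by itself.
E is isolated — a component by itself.
Starting from A we can reach A, B, D, F, H, I, J. That is one component of size 7.
Total: 4 components.

4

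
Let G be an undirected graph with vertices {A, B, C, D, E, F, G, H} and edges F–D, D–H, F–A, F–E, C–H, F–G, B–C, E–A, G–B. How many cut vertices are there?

Removing F increases the component count from 1 to 2, so F is a cut vertex.
By contrast removing H leaves 1 component; it is not a cut vertex. No other vertex is a cut vertex either.

1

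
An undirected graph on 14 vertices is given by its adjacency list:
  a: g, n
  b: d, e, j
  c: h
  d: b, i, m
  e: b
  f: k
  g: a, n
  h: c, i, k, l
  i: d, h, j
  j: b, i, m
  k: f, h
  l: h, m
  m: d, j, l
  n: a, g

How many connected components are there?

Starting from a we can reach a, g, n. That is one component of size 3.
Starting from b we can reach b, c, d, e, f, h, i, j, k, l, m. That is one component of size 11.
Total: 2 components.

2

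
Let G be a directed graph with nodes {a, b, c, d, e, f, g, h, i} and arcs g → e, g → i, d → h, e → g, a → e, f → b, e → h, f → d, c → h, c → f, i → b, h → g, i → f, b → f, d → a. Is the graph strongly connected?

No

There is no directed path from a to c, so the graph is not strongly connected.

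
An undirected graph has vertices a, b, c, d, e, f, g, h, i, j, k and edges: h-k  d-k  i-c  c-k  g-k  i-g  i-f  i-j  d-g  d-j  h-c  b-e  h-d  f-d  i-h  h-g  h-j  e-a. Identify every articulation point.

e

Removing e increases the component count from 2 to 3, so e is a cut vertex.
By contrast removing g leaves 2 components; it is not a cut vertex. No other vertex is a cut vertex either.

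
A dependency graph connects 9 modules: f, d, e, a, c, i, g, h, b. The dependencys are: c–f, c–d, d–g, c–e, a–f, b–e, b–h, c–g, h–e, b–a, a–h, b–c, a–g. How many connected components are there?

2

i is isolated — a component by itself.
Starting from a we can reach a, b, c, d, e, f, g, h. That is one component of size 8.
Total: 2 components.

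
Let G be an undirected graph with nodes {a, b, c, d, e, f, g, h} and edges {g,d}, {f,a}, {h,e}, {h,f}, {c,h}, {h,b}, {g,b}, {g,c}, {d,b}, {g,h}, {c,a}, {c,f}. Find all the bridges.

e-h

The edges on the cycle g-c-h-b-d-g are not bridges since each lies on that cycle.
But removing h-e disconnects h from e — this is a bridge.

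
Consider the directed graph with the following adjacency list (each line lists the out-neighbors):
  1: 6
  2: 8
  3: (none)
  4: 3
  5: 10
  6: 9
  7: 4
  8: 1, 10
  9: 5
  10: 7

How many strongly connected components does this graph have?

10

{5} is an SCC by itself.
{8} is an SCC by itself.
{7} is an SCC by itself.
{10} is an SCC by itself.
{4} is an SCC by itself.
(and 5 more singleton SCCs)
That gives 10 strongly connected components.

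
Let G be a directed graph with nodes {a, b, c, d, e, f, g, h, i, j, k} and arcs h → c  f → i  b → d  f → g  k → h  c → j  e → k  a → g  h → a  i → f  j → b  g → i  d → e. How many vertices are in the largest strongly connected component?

7

{b, c, d, e, h, j, k} are all mutually reachable — one SCC of size 7.
{f, g, i} are all mutually reachable — one SCC of size 3.
{a} is an SCC by itself.
The largest has 7 vertices.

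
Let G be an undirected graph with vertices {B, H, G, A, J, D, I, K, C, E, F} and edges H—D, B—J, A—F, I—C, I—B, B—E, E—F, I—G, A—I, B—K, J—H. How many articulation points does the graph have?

Removing B increases the component count from 1 to 3, so B is a cut vertex.
Removing H increases the component count from 1 to 2, so H is a cut vertex.
Removing I increases the component count from 1 to 3, so I is a cut vertex.
Likewise J is a cut vertex.
By contrast removing E leaves 1 component; it is not a cut vertex. No other vertex is a cut vertex either.

4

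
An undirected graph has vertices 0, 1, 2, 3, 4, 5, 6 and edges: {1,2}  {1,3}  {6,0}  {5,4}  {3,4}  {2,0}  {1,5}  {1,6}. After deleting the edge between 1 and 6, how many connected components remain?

1 and 6 are still connected via 1-2-0-6, so the component count stays at 1.

1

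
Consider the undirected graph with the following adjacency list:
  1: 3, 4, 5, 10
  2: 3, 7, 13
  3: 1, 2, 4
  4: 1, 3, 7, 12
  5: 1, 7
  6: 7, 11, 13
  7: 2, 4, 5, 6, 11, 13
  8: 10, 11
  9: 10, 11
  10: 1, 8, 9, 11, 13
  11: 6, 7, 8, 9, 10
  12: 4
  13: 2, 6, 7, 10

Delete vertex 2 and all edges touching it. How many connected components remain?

1

With 2 gone, the remaining components are: {1, 3, 4, 5, 6, 7, 8, 9, 10, 11, 12, 13}.
That is 1 component.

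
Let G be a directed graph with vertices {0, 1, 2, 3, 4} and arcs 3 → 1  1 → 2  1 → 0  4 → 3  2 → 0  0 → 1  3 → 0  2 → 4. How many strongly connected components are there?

1

{0, 1, 2, 3, 4} are all mutually reachable — one SCC of size 5.
That gives 1 strongly connected component.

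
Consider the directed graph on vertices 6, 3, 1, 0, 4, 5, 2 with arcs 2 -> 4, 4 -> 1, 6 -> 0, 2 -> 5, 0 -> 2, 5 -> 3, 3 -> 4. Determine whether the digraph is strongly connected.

There is no directed path from 4 to 0, so the graph is not strongly connected.

No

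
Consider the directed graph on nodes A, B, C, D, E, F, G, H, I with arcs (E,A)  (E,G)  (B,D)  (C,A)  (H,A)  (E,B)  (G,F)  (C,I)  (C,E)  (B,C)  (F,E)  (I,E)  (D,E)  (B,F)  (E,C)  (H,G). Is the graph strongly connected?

No

There is no directed path from I to H, so the graph is not strongly connected.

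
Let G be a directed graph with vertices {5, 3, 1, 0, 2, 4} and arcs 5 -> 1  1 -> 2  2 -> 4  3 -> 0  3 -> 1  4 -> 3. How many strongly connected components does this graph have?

3

{1, 2, 3, 4} are all mutually reachable — one SCC of size 4.
{0} is an SCC by itself.
{5} is an SCC by itself.
That gives 3 strongly connected components.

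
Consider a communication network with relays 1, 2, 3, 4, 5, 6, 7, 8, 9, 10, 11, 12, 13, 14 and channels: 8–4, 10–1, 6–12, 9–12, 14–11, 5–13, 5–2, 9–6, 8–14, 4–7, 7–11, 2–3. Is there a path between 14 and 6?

No

The component containing 14 is {4, 7, 8, 11, 14}, and 6 is not in it.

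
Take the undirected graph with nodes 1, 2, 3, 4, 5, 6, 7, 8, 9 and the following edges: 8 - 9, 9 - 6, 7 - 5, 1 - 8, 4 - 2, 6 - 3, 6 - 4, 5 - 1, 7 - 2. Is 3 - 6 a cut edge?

Yes

Removing 3 - 6 leaves no path between 3 and 6: the component count goes from 1 to 2. So it is a bridge.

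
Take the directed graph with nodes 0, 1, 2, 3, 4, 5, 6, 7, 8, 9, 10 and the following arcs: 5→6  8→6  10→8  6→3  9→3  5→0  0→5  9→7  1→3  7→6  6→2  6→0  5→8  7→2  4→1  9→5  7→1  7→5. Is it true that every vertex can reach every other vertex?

There is no directed path from 0 to 7, so the graph is not strongly connected.

No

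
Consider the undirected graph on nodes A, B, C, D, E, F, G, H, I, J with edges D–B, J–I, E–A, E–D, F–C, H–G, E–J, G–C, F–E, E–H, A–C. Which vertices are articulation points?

D, E, J

Removing D increases the component count from 1 to 2, so D is a cut vertex.
Removing E increases the component count from 1 to 3, so E is a cut vertex.
Removing J increases the component count from 1 to 2, so J is a cut vertex.
By contrast removing H leaves 1 component; it is not a cut vertex. No other vertex is a cut vertex either.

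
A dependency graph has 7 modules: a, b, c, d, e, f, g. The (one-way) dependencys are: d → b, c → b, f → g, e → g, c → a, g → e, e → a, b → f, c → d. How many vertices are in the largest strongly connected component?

{e, g} are all mutually reachable — one SCC of size 2.
{a} is an SCC by itself.
{f} is an SCC by itself.
{b} is an SCC by itself.
{c} is an SCC by itself.
(and 1 more singleton SCC)
The largest has 2 vertices.

2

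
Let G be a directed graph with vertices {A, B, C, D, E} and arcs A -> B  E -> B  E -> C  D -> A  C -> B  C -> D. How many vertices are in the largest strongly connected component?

{B} is an SCC by itself.
{D} is an SCC by itself.
{C} is an SCC by itself.
{E} is an SCC by itself.
{A} is an SCC by itself.
The largest has 1 vertex.

1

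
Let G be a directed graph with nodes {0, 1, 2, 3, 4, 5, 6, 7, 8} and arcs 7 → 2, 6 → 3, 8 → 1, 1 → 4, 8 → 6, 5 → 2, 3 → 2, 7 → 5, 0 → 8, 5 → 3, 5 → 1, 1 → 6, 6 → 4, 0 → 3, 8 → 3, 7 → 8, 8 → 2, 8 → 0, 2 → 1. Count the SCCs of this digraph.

5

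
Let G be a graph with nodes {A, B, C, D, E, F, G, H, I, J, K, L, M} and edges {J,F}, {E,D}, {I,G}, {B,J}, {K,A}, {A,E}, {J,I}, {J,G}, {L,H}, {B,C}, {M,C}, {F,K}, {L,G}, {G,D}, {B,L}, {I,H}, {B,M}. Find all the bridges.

The edges on the cycle B-M-C-B are not bridges since each lies on that cycle.
Every edge lies on some cycle, so there are no bridges.

none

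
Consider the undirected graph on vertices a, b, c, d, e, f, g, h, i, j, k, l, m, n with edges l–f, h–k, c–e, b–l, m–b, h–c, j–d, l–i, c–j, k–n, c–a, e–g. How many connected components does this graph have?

Starting from b we can reach b, f, i, l, m. That is one component of size 5.
Starting from a we can reach a, c, d, e, g, h, j, k, n. That is one component of size 9.
Total: 2 components.

2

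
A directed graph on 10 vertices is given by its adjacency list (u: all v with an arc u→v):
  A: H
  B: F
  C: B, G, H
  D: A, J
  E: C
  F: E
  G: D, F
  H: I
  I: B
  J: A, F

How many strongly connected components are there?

1

{A, B, C, D, E, F, G, H, I, J} are all mutually reachable — one SCC of size 10.
That gives 1 strongly connected component.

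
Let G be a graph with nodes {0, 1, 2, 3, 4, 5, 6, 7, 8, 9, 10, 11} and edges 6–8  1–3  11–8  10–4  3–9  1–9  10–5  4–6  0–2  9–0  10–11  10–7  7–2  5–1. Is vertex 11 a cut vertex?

Deleting 11 leaves 1 component (was 1) (its neighbors 8, 10 remain connected to each other), so 11 is not a cut vertex.

No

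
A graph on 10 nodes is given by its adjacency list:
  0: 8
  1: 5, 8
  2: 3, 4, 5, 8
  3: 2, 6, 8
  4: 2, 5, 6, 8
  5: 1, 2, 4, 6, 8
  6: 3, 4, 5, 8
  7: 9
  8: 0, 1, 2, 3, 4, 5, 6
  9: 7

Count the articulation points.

1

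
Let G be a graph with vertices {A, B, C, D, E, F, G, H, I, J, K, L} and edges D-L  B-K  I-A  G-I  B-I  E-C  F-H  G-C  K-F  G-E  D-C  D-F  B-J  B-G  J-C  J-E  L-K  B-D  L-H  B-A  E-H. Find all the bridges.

none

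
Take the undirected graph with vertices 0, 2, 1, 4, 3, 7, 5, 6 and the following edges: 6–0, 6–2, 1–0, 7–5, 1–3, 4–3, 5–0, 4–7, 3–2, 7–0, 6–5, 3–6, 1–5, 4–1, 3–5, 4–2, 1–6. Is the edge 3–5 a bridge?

After removing 3–5, the path 3-1-5 still connects them, so the edge is not a bridge.

No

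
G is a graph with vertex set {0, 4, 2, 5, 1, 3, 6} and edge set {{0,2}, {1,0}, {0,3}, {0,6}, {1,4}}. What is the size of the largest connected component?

5 is isolated — a component by itself.
Starting from 0 we can reach 0, 1, 2, 3, 4, 6. That is one component of size 6.
The largest has 6 vertices.

6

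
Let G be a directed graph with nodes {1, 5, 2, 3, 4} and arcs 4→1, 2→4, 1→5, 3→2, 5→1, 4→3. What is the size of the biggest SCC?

{2, 3, 4} are all mutually reachable — one SCC of size 3.
{1, 5} are all mutually reachable — one SCC of size 2.
The largest has 3 vertices.

3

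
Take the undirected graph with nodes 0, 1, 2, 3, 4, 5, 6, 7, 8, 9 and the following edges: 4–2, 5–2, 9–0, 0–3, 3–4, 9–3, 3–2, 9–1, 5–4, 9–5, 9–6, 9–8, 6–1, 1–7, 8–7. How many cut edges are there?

0

The edges on the cycle 5-4-2-5 are not bridges since each lies on that cycle.
Every edge lies on some cycle, so there are no bridges.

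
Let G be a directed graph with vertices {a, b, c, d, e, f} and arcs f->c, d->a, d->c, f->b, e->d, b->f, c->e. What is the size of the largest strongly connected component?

{c, d, e} are all mutually reachable — one SCC of size 3.
{b, f} are all mutually reachable — one SCC of size 2.
{a} is an SCC by itself.
The largest has 3 vertices.

3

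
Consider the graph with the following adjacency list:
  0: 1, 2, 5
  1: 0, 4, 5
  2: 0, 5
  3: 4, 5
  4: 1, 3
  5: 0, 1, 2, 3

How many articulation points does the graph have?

Removing 4, for instance, still leaves 1 component. No single vertex removal increases the component count — the graph has no articulation points.

0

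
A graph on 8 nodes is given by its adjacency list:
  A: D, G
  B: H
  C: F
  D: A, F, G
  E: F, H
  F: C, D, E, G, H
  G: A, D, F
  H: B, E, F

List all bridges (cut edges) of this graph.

B-H, C-F

The edges on the cycle F-G-A-D-F are not bridges since each lies on that cycle.
But removing H-B disconnects H from B; removing F-C disconnects F from C — these are bridges.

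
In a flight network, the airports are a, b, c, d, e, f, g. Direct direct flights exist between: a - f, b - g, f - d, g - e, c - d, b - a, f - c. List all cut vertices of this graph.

a, b, f, g

Removing a increases the component count from 1 to 2, so a is a cut vertex.
Removing b increases the component count from 1 to 2, so b is a cut vertex.
Removing f increases the component count from 1 to 2, so f is a cut vertex.
Likewise g is a cut vertex.
By contrast removing c leaves 1 component; it is not a cut vertex. No other vertex is a cut vertex either.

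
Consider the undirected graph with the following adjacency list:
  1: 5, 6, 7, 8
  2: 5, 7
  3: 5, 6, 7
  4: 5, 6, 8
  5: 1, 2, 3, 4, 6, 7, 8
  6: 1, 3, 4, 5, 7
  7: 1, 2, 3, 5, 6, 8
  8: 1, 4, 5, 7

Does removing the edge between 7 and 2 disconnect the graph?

After removing 7-2, the path 7-5-2 still connects them, so the edge is not a bridge.

No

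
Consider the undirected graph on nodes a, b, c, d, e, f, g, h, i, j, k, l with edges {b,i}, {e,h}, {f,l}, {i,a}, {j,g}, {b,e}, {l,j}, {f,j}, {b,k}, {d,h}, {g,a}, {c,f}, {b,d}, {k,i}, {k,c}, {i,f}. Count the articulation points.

1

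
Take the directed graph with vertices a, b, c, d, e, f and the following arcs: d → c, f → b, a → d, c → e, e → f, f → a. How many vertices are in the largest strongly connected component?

{a, c, d, e, f} are all mutually reachable — one SCC of size 5.
{b} is an SCC by itself.
The largest has 5 vertices.

5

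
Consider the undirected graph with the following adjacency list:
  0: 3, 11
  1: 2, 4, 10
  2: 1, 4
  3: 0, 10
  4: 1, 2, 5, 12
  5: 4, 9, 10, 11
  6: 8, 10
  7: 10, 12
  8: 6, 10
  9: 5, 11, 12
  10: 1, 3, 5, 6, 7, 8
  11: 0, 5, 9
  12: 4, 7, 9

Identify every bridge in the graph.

none

The edges on the cycle 12-9-11-0-3-10-7-12 are not bridges since each lies on that cycle.
Every edge lies on some cycle, so there are no bridges.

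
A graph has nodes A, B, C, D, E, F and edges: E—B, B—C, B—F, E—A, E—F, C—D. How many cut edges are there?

3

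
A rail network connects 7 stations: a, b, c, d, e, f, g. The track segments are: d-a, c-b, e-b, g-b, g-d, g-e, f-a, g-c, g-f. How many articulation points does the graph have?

Removing g increases the component count from 1 to 2, so g is a cut vertex.
By contrast removing b leaves 1 component; it is not a cut vertex. No other vertex is a cut vertex either.

1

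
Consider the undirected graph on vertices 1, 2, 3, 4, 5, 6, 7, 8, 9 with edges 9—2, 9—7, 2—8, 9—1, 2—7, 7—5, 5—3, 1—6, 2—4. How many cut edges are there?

6

The edges on the cycle 9-2-7-9 are not bridges since each lies on that cycle.
But removing 5—3 disconnects 5 from 3; removing 9—1 disconnects 9 from 1; removing 7—5 disconnects 7 from 5; removing 1—6 disconnects 1 from 6 — these are bridges.
In total 6 edges are bridges.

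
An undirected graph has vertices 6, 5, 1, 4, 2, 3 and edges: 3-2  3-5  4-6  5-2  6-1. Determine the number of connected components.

2

Starting from 2 we can reach 2, 3, 5. That is one component of size 3.
Starting from 1 we can reach 1, 4, 6. That is one component of size 3.
Total: 2 components.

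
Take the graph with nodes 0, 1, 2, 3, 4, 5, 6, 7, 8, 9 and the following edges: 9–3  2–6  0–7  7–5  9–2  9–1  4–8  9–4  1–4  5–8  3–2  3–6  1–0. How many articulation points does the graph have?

1

Removing 9 increases the component count from 1 to 2, so 9 is a cut vertex.
By contrast removing 2 leaves 1 component; it is not a cut vertex. No other vertex is a cut vertex either.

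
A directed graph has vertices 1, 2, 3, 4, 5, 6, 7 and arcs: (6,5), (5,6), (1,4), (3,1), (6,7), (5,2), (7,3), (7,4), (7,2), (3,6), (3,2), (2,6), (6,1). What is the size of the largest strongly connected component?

5

{2, 3, 5, 6, 7} are all mutually reachable — one SCC of size 5.
{4} is an SCC by itself.
{1} is an SCC by itself.
The largest has 5 vertices.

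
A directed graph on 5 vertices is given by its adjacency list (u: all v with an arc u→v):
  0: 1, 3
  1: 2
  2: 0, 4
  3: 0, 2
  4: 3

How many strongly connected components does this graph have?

1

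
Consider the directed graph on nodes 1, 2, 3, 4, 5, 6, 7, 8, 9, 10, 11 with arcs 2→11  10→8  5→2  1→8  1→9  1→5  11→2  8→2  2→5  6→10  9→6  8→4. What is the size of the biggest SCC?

{2, 5, 11} are all mutually reachable — one SCC of size 3.
{6} is an SCC by itself.
{7} is an SCC by itself.
{10} is an SCC by itself.
{4} is an SCC by itself.
(and 4 more singleton SCCs)
The largest has 3 vertices.

3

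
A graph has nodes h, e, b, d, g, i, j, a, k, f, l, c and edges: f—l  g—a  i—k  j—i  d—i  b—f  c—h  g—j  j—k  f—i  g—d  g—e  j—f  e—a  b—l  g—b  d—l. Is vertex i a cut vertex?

Deleting i leaves 2 components (was 2), so i is not a cut vertex.

No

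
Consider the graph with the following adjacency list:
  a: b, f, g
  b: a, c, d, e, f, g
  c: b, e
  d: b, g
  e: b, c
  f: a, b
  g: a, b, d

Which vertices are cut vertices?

b

Removing b increases the component count from 1 to 2, so b is a cut vertex.
By contrast removing f leaves 1 component; it is not a cut vertex. No other vertex is a cut vertex either.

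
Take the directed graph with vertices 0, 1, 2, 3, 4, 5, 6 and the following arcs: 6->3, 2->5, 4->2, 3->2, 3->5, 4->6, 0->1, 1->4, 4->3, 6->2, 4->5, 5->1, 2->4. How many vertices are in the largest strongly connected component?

6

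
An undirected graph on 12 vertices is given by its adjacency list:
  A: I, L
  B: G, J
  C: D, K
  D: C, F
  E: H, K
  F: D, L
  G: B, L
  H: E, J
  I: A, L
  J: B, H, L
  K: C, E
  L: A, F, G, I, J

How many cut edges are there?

The edges on the cycle L-A-I-L are not bridges since each lies on that cycle.
Every edge lies on some cycle, so there are no bridges.

0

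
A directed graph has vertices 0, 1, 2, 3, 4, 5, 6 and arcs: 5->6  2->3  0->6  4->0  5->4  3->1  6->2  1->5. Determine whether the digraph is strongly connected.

Yes

From 5 we can reach every vertex (0, 1, 2, 3, 4, 5, 6), and every vertex can reach 5 (0, 1, 2, 3, 4, 5, 6). So the whole graph is one strongly connected component.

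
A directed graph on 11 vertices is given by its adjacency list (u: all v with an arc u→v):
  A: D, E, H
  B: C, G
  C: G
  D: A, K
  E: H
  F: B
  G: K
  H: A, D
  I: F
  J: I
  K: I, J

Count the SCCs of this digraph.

{B, C, F, G, I, J, K} are all mutually reachable — one SCC of size 7.
{A, D, E, H} are all mutually reachable — one SCC of size 4.
That gives 2 strongly connected components.

2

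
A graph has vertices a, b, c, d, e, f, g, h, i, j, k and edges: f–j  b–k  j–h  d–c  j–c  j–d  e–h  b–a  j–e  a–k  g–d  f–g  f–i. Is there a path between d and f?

Yes

From d we can reach c, d, e, f, g, h, i, j, which includes f.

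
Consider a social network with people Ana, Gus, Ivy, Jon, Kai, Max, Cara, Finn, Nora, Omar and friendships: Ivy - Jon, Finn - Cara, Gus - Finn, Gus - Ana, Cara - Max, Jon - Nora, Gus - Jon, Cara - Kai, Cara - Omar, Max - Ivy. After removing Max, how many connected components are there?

With Max gone, the remaining components are: {Ana, Gus, Ivy, Jon, Kai, Cara, Finn, Nora, Omar}.
That is 1 component.

1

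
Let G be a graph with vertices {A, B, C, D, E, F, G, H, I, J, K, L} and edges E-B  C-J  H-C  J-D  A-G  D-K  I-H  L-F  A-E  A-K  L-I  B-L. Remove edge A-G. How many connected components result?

2

Before removal there is 1 component.
A-G is a bridge — removing it separates A's side from G's side.
After removal: 2 components.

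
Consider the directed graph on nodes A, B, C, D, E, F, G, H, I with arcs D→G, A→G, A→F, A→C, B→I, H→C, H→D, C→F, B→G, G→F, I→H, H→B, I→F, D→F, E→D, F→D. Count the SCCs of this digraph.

{B, H, I} are all mutually reachable — one SCC of size 3.
{D, F, G} are all mutually reachable — one SCC of size 3.
{E} is an SCC by itself.
{C} is an SCC by itself.
{A} is an SCC by itself.
That gives 5 strongly connected components.

5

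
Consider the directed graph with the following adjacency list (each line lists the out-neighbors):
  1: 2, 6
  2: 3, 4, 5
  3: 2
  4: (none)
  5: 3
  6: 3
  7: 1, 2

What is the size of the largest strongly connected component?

3

{2, 3, 5} are all mutually reachable — one SCC of size 3.
{7} is an SCC by itself.
{6} is an SCC by itself.
{1} is an SCC by itself.
{4} is an SCC by itself.
The largest has 3 vertices.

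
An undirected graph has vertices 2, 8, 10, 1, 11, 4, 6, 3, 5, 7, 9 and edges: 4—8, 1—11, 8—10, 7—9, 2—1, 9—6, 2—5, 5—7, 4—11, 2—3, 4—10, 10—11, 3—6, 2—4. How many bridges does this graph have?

The edges on the cycle 2-5-7-9-6-3-2 are not bridges since each lies on that cycle.
Every edge lies on some cycle, so there are no bridges.

0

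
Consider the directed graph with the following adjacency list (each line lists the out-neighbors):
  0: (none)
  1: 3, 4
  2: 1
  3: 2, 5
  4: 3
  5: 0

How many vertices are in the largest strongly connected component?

{1, 2, 3, 4} are all mutually reachable — one SCC of size 4.
{0} is an SCC by itself.
{5} is an SCC by itself.
The largest has 4 vertices.

4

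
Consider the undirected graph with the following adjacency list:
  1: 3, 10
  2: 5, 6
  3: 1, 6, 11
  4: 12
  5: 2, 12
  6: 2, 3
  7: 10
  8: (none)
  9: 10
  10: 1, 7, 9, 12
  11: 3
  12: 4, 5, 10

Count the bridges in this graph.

The edges on the cycle 10-1-3-6-2-5-12-10 are not bridges since each lies on that cycle.
But removing 10-9 disconnects 10 from 9; removing 4-12 disconnects 4 from 12; removing 11-3 disconnects 11 from 3; removing 10-7 disconnects 10 from 7 — these are bridges.
That makes 4 bridges.

4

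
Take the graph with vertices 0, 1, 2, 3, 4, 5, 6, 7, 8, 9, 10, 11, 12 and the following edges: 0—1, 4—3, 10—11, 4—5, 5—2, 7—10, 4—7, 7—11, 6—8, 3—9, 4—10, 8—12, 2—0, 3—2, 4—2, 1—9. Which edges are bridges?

The edges on the cycle 4-5-2-4 are not bridges since each lies on that cycle.
But removing 6—8 disconnects 6 from 8; removing 8—12 disconnects 8 from 12 — these are bridges.

12-8, 6-8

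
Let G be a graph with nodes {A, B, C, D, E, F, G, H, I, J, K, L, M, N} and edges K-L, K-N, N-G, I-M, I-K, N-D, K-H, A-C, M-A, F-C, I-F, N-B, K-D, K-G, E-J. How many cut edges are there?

5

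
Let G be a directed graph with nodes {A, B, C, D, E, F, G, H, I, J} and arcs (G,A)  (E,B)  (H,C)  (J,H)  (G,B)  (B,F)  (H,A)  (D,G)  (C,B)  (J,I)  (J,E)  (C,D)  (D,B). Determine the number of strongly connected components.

10

{H} is an SCC by itself.
{A} is an SCC by itself.
{J} is an SCC by itself.
{G} is an SCC by itself.
{D} is an SCC by itself.
(and 5 more singleton SCCs)
That gives 10 strongly connected components.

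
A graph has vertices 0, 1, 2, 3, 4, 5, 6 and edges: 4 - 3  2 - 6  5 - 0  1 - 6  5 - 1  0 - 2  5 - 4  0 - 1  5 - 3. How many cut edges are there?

0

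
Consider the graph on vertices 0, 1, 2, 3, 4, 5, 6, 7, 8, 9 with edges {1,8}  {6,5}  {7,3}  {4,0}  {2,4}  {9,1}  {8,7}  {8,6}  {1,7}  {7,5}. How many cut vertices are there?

Removing 1 increases the component count from 2 to 3, so 1 is a cut vertex.
Removing 4 increases the component count from 2 to 3, so 4 is a cut vertex.
Removing 7 increases the component count from 2 to 3, so 7 is a cut vertex.
By contrast removing 3 leaves 2 components; it is not a cut vertex. No other vertex is a cut vertex either.

3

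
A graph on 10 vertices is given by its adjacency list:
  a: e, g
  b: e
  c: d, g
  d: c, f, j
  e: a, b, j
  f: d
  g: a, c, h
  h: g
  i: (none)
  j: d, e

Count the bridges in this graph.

The edges on the cycle g-c-d-j-e-a-g are not bridges since each lies on that cycle.
But removing g-h disconnects g from h; removing f-d disconnects f from d; removing e-b disconnects e from b — these are bridges.
That makes 3 bridges.

3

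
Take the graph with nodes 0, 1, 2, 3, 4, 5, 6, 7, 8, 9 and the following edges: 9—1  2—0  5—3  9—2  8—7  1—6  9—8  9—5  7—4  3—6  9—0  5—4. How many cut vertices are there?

1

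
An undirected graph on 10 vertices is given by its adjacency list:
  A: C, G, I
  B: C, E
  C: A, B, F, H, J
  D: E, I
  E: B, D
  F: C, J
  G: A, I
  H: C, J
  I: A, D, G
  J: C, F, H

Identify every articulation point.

C

Removing C increases the component count from 1 to 2, so C is a cut vertex.
By contrast removing H leaves 1 component; it is not a cut vertex. No other vertex is a cut vertex either.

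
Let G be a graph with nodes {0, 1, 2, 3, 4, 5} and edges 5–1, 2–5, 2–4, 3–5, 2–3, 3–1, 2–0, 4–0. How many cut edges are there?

The edges on the cycle 2-4-0-2 are not bridges since each lies on that cycle.
Every edge lies on some cycle, so there are no bridges.

0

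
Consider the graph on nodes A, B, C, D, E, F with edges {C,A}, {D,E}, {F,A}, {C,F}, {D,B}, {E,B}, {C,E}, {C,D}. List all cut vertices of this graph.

C

Removing C increases the component count from 1 to 2, so C is a cut vertex.
By contrast removing B leaves 1 component; it is not a cut vertex. No other vertex is a cut vertex either.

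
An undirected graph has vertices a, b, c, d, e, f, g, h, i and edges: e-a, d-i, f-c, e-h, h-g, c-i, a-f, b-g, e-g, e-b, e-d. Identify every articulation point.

Removing e increases the component count from 1 to 2, so e is a cut vertex.
By contrast removing d leaves 1 component; it is not a cut vertex. No other vertex is a cut vertex either.

e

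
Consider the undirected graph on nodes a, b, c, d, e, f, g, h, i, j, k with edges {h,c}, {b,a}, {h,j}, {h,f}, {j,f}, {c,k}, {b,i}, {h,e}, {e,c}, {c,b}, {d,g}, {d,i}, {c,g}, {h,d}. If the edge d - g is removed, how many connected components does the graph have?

1

d and g are still connected via d-h-c-g, so the component count stays at 1.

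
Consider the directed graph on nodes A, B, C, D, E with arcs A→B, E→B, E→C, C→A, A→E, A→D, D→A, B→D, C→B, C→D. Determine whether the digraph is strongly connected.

From D we can reach every vertex (A, B, C, D, E), and every vertex can reach D (A, B, C, D, E). So the whole graph is one strongly connected component.

Yes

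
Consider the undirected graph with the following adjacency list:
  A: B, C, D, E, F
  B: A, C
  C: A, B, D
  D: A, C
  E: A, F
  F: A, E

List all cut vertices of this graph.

Removing A increases the component count from 1 to 2, so A is a cut vertex.
By contrast removing F leaves 1 component; it is not a cut vertex. No other vertex is a cut vertex either.

A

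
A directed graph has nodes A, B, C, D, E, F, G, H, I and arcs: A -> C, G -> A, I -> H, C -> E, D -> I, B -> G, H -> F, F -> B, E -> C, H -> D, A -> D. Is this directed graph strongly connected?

No

There is no directed path from E to B, so the graph is not strongly connected.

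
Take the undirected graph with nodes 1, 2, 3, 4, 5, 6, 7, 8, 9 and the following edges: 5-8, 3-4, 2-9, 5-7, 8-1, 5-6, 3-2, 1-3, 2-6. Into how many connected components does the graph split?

Starting from 1 we can reach 1, 2, 3, 4, 5, 6, 7, 8, 9. That is one component of size 9.
Total: 1 component.

1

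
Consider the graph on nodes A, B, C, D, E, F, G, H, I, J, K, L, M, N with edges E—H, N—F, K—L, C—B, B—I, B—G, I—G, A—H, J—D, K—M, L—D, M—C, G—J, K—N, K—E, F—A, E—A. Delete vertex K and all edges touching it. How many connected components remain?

With K gone, the remaining components are: {A, E, F, H, N}; {B, C, D, G, I, J, L, M}.
That is 2 components.

2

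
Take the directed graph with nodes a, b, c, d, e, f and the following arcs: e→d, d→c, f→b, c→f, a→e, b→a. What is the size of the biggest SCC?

{a, b, c, d, e, f} are all mutually reachable — one SCC of size 6.
The largest has 6 vertices.

6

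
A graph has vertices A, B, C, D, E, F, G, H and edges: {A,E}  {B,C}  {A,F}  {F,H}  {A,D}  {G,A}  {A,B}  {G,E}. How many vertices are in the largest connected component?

8

Starting from A we can reach A, B, C, D, E, F, G, H. That is one component of size 8.
The largest has 8 vertices.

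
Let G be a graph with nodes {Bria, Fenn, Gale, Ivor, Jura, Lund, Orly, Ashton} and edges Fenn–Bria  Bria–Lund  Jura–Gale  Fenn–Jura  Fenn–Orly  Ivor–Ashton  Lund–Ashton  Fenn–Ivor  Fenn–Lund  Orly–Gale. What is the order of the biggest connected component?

8

Starting from Bria we can reach Bria, Fenn, Gale, Ivor, Jura, Lund, Orly, Ashton. That is one component of size 8.
The largest has 8 vertices.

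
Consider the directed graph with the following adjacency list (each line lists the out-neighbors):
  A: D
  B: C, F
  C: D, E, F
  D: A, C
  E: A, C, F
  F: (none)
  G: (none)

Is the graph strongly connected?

There is no directed path from G to A, so the graph is not strongly connected.

No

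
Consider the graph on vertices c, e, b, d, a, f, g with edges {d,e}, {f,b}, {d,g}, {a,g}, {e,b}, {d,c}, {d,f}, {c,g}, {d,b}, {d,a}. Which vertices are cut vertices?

d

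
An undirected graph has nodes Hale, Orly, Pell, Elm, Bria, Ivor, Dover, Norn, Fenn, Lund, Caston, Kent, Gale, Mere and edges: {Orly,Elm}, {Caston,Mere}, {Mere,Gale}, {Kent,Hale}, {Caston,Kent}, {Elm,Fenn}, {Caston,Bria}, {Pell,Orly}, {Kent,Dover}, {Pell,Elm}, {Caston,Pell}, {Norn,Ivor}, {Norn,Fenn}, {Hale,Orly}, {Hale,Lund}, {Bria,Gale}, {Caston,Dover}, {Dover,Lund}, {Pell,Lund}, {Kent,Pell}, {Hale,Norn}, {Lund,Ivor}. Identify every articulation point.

Caston

Removing Caston increases the component count from 1 to 2, so Caston is a cut vertex.
By contrast removing Dover leaves 1 component; it is not a cut vertex. No other vertex is a cut vertex either.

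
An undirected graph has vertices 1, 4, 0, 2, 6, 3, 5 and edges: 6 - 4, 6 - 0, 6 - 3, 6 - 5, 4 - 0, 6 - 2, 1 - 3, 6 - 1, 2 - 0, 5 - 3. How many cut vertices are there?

1

Removing 6 increases the component count from 1 to 2, so 6 is a cut vertex.
By contrast removing 2 leaves 1 component; it is not a cut vertex. No other vertex is a cut vertex either.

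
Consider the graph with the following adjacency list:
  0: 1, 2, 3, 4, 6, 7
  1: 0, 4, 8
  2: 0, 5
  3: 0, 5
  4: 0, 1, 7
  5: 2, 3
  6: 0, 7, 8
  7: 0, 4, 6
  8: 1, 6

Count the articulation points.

Removing 0 increases the component count from 1 to 2, so 0 is a cut vertex.
By contrast removing 2 leaves 1 component; it is not a cut vertex. No other vertex is a cut vertex either.

1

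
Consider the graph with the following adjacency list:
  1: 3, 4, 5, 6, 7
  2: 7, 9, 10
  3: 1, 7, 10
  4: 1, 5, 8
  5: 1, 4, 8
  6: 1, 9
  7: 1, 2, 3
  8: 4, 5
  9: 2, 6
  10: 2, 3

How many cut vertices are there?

Removing 1 increases the component count from 1 to 2, so 1 is a cut vertex.
By contrast removing 10 leaves 1 component; it is not a cut vertex. No other vertex is a cut vertex either.

1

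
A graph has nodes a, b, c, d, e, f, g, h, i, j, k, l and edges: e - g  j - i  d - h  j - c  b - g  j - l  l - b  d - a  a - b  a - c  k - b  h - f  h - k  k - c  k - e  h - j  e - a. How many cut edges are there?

The edges on the cycle h-k-e-a-c-j-h are not bridges since each lies on that cycle.
But removing f - h disconnects f from h; removing j - i disconnects j from i — these are bridges.
That makes 2 bridges.

2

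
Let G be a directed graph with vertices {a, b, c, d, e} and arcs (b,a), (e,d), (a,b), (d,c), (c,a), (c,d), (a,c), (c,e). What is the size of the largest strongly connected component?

5

{a, b, c, d, e} are all mutually reachable — one SCC of size 5.
The largest has 5 vertices.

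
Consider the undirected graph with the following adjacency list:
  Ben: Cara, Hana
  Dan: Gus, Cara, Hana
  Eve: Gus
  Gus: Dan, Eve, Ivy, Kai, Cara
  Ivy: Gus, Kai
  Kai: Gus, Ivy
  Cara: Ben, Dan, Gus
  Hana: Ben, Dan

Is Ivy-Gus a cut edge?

No

After removing Ivy-Gus, the path Ivy-Kai-Gus still connects them, so the edge is not a bridge.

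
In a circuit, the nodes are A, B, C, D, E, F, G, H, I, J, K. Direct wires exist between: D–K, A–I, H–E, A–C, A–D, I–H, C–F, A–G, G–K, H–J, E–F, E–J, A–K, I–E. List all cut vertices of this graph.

Removing A increases the component count from 2 to 3, so A is a cut vertex.
By contrast removing F leaves 2 components; it is not a cut vertex. No other vertex is a cut vertex either.

A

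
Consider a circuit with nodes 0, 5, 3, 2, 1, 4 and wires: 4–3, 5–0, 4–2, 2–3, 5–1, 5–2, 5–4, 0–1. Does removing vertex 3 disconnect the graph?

No

Deleting 3 leaves 1 component (was 1) (its neighbors 2, 4 remain connected to each other), so 3 is not a cut vertex.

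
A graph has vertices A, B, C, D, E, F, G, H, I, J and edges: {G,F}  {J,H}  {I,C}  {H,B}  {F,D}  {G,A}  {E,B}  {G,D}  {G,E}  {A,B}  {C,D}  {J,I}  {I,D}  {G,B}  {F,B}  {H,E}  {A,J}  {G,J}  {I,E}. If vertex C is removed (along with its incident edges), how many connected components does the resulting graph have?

With C gone, the remaining components are: {A, B, D, E, F, G, H, I, J}.
That is 1 component.

1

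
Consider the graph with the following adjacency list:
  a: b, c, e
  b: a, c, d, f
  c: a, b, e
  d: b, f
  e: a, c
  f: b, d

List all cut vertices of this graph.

b

Removing b increases the component count from 1 to 2, so b is a cut vertex.
By contrast removing d leaves 1 component; it is not a cut vertex. No other vertex is a cut vertex either.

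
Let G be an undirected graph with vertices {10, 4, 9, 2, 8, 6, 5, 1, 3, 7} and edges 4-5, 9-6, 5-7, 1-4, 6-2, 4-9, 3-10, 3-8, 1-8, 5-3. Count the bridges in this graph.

The edges on the cycle 1-4-5-3-8-1 are not bridges since each lies on that cycle.
But removing 3-10 disconnects 3 from 10; removing 6-2 disconnects 6 from 2; removing 5-7 disconnects 5 from 7; removing 6-9 disconnects 6 from 9 — these are bridges.
In total 5 edges are bridges.

5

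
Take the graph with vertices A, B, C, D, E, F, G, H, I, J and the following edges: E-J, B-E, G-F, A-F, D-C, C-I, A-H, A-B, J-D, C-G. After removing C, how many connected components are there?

2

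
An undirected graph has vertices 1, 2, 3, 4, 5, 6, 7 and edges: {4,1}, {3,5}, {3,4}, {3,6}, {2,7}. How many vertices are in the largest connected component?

Starting from 2 we can reach 2, 7. That is one component of size 2.
Starting from 1 we can reach 1, 3, 4, 5, 6. That is one component of size 5.
The largest has 5 vertices.

5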